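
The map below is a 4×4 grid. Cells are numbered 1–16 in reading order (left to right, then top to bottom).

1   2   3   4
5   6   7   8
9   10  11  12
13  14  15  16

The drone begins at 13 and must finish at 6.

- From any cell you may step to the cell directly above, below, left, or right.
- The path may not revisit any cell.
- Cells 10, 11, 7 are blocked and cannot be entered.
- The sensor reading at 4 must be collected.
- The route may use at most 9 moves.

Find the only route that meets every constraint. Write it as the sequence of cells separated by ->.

13 -> 14 -> 15 -> 16 -> 12 -> 8 -> 4 -> 3 -> 2 -> 6

The budget equals the shortest possible length, so every move has to be on a shortest route through the required cells.
Route from 13: 3× right (reaching 16), 3× up (reaching 4), 2× left (reaching 2), down to 6 — 9 moves in all.
Check: all required cells visited; 9 ≤ 9 moves.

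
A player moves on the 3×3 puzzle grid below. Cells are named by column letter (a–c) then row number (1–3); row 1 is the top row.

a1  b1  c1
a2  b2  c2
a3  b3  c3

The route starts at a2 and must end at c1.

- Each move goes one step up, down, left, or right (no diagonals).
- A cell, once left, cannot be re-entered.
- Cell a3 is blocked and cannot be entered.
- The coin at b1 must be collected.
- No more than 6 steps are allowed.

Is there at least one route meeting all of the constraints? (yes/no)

One route that works: a2 → a1 → b1 → c1.

yes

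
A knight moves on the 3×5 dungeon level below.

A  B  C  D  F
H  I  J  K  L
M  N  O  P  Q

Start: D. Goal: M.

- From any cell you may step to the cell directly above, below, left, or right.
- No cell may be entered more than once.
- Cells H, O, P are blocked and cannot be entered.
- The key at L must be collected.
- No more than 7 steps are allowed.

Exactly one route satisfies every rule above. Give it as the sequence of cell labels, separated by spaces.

D F L K J I N M

The 7-move cap with required stops at L leaves no slack for detours.
Route from D: right 1 to F, down 1 to L, left 3 to I, down 1 to N, left 1 to M — 7 moves in all.
Check: all required cells visited; 7 ≤ 7 moves.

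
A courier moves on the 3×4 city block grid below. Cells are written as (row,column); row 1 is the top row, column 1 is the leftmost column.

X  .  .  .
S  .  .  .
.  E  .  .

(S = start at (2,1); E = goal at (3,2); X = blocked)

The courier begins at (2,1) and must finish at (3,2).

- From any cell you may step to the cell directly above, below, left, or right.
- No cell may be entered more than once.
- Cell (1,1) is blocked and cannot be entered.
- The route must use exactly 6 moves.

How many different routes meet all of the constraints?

2

Need simple routes of exactly 6 moves from (2,1) to (3,2) (Manhattan distance 2, so 2 moves are spent on a detour and 2 undoing it).
Enumerating: (2,1) (2,2) (1,2) (1,3) (2,3) (3,3) (3,2) | (2,1) (2,2) (2,3) (2,4) (3,4) (3,3) (3,2).
That gives 2 routes.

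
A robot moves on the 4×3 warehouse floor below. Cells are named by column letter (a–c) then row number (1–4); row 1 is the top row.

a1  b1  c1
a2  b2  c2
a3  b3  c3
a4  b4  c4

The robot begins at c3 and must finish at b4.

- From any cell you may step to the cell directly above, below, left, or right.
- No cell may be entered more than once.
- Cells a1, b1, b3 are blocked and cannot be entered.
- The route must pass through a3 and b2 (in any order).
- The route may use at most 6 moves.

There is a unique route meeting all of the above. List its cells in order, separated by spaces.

c3 c2 b2 a2 a3 a4 b4

The 6-move cap with required stops at a3, b2 leaves no slack for detours.
Route from c3: up to c2, 2× left (reaching a2), 2× down (reaching a4), right to b4 — 6 moves in all.
Check: all required cells visited; 6 ≤ 6 moves.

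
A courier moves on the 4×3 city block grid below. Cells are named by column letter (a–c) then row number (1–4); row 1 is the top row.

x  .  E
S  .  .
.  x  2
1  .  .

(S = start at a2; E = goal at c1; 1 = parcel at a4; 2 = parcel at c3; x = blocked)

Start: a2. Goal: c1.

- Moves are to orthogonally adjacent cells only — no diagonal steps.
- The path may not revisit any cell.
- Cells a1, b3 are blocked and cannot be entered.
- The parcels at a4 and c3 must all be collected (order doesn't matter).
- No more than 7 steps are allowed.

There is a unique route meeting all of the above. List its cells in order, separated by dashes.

a2 - a3 - a4 - b4 - c4 - c3 - c2 - c1

The 7-move cap with required stops at a4, c3 leaves no slack for detours.
Route from a2: down 2 to a4, right 2 to c4, up 3 to c1 — 7 moves in all.
Check: all required cells visited; 7 ≤ 7 moves.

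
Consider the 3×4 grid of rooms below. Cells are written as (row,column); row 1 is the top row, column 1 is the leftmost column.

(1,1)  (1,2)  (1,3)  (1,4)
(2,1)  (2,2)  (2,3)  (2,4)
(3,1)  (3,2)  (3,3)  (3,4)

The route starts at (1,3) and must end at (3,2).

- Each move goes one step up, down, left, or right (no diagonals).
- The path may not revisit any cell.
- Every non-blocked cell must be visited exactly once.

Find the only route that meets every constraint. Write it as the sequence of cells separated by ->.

Need to visit all 12 open cells exactly once, starting at (1,3) and ending at (3,2).
Cell (3,4) has only two open neighbours ((2,4) and (3,3)), so the path must pass straight through it: one of those is the cell it's entered from and the other is where it exits.
Route from (1,3): right to (1,4), 2× down (reaching (3,4)), left to (3,3), up to (2,3), left to (2,2), up to (1,2), left to (1,1), 2× down (reaching (3,1)), right to (3,2) — 11 moves in all.
Check: all 12 open cells covered.

(1,3) -> (1,4) -> (2,4) -> (3,4) -> (3,3) -> (2,3) -> (2,2) -> (1,2) -> (1,1) -> (2,1) -> (3,1) -> (3,2)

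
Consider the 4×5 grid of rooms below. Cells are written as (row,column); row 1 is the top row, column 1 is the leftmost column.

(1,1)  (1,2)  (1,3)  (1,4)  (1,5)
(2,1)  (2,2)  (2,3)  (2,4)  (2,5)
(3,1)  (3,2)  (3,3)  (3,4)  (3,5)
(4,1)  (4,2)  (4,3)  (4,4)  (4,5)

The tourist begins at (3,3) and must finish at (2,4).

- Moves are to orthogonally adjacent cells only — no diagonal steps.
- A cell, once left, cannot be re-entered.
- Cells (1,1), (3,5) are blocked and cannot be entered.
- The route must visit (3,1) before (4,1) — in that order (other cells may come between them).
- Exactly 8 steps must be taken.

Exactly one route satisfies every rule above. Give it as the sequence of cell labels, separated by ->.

The waypoints must appear in the order (3,1), (4,1), with no cell reused.
Route from (3,3): left 2 to (3,1), down 1 to (4,1), right 3 to (4,4), up 2 to (2,4) — 8 moves in all.
Check: order respected ((3,1) at step 2, (4,1) at step 3); 8 moves as required.

(3,3) -> (3,2) -> (3,1) -> (4,1) -> (4,2) -> (4,3) -> (4,4) -> (3,4) -> (2,4)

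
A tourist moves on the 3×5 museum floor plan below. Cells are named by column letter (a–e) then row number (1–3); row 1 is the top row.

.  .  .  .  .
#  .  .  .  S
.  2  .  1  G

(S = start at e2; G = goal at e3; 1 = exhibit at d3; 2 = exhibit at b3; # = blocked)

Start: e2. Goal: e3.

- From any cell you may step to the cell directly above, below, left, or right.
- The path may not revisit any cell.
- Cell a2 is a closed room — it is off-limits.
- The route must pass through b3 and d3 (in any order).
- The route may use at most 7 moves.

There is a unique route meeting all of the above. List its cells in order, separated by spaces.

e2 d2 c2 b2 b3 c3 d3 e3

Any route must reach b3 and d3 and still end at e3 within 7 moves, so the order of the required stops is forced.
Route from e2: left 3 to b2, down 1 to b3, right 3 to e3 — 7 moves in all.
Check: all required cells visited; 7 ≤ 7 moves.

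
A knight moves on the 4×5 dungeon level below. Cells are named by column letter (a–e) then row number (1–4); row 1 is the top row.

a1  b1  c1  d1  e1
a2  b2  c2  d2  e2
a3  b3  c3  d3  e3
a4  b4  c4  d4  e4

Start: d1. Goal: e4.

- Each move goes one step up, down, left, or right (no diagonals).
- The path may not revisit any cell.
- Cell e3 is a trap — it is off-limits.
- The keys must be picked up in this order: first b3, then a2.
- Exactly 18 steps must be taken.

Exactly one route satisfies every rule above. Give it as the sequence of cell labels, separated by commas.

The waypoints must appear in the order b3, a2, with no cell reused.
Route from d1: right to e1, down to e2, left to d2, down to d3, 2× left (reaching b3), up to b2, right to c2, up to c1, 2× left (reaching a1), 3× down (reaching a4), 4× right (reaching e4) — 18 moves in all.
Check: order respected (b3 at step 6, a2 at step 12); 18 moves as required.

d1, e1, e2, d2, d3, c3, b3, b2, c2, c1, b1, a1, a2, a3, a4, b4, c4, d4, e4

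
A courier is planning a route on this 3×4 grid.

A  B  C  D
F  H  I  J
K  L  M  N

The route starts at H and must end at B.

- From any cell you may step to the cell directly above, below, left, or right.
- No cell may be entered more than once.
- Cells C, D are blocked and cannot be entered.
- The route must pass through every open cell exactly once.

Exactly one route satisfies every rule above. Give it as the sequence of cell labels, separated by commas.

H, I, J, N, M, L, K, F, A, B

Need to visit all 10 open cells exactly once, starting at H and ending at B.
Cell J has only two open neighbours (N and I), so the path must pass straight through it: one of those is the cell it's entered from and the other is where it exits.
Route from H: right 2 to J, down 1 to N, left 3 to K, up 2 to A, right 1 to B — 9 moves in all.
Check: all 10 open cells covered.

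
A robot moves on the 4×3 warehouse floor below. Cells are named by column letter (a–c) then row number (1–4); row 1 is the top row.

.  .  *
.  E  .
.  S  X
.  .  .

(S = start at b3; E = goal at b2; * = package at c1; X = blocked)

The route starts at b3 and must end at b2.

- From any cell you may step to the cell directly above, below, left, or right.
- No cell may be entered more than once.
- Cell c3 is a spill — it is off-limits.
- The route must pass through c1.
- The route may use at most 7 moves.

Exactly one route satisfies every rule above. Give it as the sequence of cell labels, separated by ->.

b3 -> a3 -> a2 -> a1 -> b1 -> c1 -> c2 -> b2

The budget equals the shortest possible length, so every move has to be on a shortest route through the required cells.
Route from b3: left to a3, 2× up (reaching a1), 2× right (reaching c1), down to c2, left to b2 — 7 moves in all.
Check: all required cells visited; 7 ≤ 7 moves.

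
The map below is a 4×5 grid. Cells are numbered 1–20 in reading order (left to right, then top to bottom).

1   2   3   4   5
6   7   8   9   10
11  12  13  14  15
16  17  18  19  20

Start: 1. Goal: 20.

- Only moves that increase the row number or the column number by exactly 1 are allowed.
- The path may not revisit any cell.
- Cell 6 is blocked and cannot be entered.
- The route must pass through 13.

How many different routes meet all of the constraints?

A right/down-only route from 1 to 20 makes exactly 3 down-moves and 4 right-moves in some order.
With no other constraints that would be C(7,3) = 35 routes.
Split at 13 and multiply the segment counts (each segment already excludes blocked cells): 1→13: 3; 13→20: 3; product = 9.
That gives 9 routes.

9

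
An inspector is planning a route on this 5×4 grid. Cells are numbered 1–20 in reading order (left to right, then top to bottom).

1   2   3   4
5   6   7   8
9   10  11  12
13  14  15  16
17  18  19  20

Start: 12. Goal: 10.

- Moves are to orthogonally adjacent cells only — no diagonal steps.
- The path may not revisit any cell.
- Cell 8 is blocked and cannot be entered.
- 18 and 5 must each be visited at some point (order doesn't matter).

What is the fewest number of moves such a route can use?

Any route passes through 18 and 5 in some order between 12 and 10. Summing Manhattan distances along each leg and taking the cheapest ordering (12 → 18 → 5 → 10) gives a lower bound of 4 + 4 + 2 = 10 moves.
A route of 10 moves achieves this: 12 → 16 → 20 → 19 → 18 → 14 → 13 → 9 → 5 → 6 → 10.
Since 10 matches the lower bound, it is optimal.

10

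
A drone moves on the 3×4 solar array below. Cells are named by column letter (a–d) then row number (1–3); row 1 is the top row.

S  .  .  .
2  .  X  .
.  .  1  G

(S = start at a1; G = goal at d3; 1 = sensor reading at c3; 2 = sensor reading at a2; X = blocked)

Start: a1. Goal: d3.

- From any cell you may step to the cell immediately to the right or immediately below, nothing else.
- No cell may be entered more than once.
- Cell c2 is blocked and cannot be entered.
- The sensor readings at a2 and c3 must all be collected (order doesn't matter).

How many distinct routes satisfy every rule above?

A right/down-only route from a1 to d3 makes exactly 2 down-moves and 3 right-moves in some order.
With no other constraints that would be C(5,2) = 10 routes.
A monotone route can only reach the required cells in the order a2, c3, so split there and multiply the segment counts (each segment already excludes blocked cells): a1→a2: 1; a2→c3: 2; c3→d3: 1; product = 2.
That gives 2 routes.

2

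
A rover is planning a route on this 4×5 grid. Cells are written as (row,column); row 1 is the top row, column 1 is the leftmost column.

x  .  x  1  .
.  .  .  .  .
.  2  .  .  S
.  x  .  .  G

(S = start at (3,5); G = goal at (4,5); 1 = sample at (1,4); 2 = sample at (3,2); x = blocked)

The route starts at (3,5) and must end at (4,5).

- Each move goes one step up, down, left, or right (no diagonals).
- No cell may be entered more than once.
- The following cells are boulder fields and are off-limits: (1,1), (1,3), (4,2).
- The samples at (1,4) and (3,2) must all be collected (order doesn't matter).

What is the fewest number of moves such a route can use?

Any route passes through (1,4) and (3,2) in some order between (3,5) and (4,5). Summing Manhattan distances along each leg and taking the cheapest ordering ((3,5) → (1,4) → (3,2) → (4,5)) gives a lower bound of 3 + 4 + 4 = 11 moves.
A route of 11 moves achieves this: (3,5) → (2,5) → (1,5) → (1,4) → (2,4) → (2,3) → (2,2) → (3,2) → (3,3) → (4,3) → (4,4) → (4,5).
Since 11 matches the lower bound, it is optimal.

11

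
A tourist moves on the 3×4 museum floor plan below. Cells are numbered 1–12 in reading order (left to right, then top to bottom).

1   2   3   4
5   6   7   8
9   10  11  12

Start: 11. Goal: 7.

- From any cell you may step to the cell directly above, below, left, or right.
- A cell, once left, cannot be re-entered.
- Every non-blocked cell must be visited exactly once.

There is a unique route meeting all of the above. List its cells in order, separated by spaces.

Need to visit all 12 open cells exactly once, starting at 11 and ending at 7.
Cell 1 has only two open neighbours (5 and 2), so the path must pass straight through it: one of those is the cell it's entered from and the other is where it exits.
Route from 11: right 1 to 12, up 2 to 4, left 3 to 1, down 2 to 9, right 1 to 10, up 1 to 6, right 1 to 7 — 11 moves in all.
Check: all 12 open cells covered.

11 12 8 4 3 2 1 5 9 10 6 7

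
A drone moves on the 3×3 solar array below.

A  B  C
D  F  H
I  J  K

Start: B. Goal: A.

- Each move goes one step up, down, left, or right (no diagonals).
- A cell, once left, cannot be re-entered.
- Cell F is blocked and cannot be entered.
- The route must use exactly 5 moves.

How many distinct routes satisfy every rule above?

0

Need simple routes of exactly 5 moves from B to A (Manhattan distance 1, so 2 moves are spent on a detour and 2 undoing it).
No route satisfies every constraint, so the count is 0.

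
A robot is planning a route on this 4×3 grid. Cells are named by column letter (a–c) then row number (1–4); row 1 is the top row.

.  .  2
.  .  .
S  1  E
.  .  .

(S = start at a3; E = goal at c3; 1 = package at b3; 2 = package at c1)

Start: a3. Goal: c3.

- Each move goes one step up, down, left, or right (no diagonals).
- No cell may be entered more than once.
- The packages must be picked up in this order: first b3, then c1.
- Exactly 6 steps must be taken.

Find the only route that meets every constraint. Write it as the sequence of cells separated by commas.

a3, b3, b2, b1, c1, c2, c3

The waypoints must appear in the order b3, c1, with no cell reused.
Route from a3: right 1 to b3, up 2 to b1, right 1 to c1, down 2 to c3 — 6 moves in all.
Check: order respected (1 at step 1, 2 at step 4); 6 moves as required.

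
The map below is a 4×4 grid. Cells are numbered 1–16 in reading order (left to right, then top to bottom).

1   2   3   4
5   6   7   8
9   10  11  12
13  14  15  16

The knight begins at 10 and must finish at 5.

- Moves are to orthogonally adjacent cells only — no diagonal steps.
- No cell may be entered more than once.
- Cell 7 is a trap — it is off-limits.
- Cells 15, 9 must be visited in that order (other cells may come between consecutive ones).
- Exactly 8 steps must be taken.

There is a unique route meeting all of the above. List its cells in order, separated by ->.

10 -> 11 -> 12 -> 16 -> 15 -> 14 -> 13 -> 9 -> 5

The waypoints must appear in the order 15, 9, with no cell reused.
Route from 10: 2× right (reaching 12), down to 16, 3× left (reaching 13), 2× up (reaching 5) — 8 moves in all.
Check: order respected (15 at step 4, 9 at step 7); 8 moves as required.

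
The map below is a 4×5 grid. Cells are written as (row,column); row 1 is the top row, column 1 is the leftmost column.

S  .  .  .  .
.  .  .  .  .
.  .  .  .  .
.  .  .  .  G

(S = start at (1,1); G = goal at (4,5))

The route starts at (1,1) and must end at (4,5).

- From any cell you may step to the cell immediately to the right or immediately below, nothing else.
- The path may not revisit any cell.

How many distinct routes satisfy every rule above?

A right/down-only route from (1,1) to (4,5) makes exactly 3 down-moves and 4 right-moves in some order.
With no other constraints that would be C(7,3) = 35 routes.
That gives 35 routes.

35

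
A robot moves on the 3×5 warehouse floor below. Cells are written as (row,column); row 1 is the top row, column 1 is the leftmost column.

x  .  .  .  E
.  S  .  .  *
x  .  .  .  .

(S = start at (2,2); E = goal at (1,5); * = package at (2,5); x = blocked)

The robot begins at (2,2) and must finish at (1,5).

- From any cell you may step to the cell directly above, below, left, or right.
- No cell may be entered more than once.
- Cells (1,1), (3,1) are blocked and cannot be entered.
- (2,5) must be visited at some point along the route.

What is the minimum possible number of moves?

Any route passes through (2,5) somewhere between (2,2) and (1,5). Summing Manhattan distances along the two legs ((2,2) → (2,5) → (1,5)) gives a lower bound of 3 + 1 = 4 moves.
A route of 4 moves achieves this: (2,2) → (2,3) → (2,4) → (2,5) → (1,5).
Since 4 matches the lower bound, it is optimal.

4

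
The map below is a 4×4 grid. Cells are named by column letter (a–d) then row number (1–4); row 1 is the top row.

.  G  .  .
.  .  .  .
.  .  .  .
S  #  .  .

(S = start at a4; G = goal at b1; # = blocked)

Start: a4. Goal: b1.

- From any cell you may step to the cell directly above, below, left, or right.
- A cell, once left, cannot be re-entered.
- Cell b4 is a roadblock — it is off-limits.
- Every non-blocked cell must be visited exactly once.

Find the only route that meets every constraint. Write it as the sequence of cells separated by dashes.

a4 - a3 - b3 - c3 - c4 - d4 - d3 - d2 - d1 - c1 - c2 - b2 - a2 - a1 - b1

Need to visit all 15 open cells exactly once, starting at a4 and ending at b1.
Cell c4 has only two open neighbours (c3 and d4), so the path must pass straight through it: one of those is the cell it's entered from and the other is where it exits.
Route from a4: up to a3, 2× right (reaching c3), down to c4, right to d4, 3× up (reaching d1), left to c1, down to c2, 2× left (reaching a2), up to a1, right to b1 — 14 moves in all.
Check: all 15 open cells covered.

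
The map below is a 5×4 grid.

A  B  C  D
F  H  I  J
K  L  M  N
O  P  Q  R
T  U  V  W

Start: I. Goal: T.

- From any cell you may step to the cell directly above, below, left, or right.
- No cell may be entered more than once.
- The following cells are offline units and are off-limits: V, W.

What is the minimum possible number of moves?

The Manhattan distance from I to T is |2−5| + |3−1| = 5, so at least 5 moves are needed.
A route of 5 moves achieves this: I → M → Q → P → U → T.
Since 5 matches the lower bound, it is optimal.

5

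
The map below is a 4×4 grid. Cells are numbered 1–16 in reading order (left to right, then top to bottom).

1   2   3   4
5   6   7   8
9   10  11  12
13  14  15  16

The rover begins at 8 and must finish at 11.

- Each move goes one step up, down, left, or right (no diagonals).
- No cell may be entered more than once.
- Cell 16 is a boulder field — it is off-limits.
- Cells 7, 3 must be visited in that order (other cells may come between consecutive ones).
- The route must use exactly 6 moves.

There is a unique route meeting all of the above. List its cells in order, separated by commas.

The waypoints must appear in the order 7, 3, with no cell reused.
Route from 8: left to 7, up to 3, left to 2, 2× down (reaching 10), right to 11 — 6 moves in all.
Check: order respected (7 at step 1, 3 at step 2); 6 moves as required.

8, 7, 3, 2, 6, 10, 11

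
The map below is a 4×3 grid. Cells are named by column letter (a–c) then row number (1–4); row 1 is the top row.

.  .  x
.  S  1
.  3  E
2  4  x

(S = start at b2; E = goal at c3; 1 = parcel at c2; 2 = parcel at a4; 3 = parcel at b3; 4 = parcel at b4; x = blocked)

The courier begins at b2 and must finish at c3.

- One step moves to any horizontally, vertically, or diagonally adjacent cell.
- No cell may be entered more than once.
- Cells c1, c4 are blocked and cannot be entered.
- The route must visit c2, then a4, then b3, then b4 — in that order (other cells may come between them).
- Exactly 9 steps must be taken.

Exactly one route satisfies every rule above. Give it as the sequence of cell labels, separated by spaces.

The waypoints must appear in the order c2, a4, b3, b4, with no cell reused.
Route from b2: right to c2, up-left to b1, left to a1, 3× down (reaching a4), up-right to b3, down to b4, up-right to c3 — 9 moves in all.
Check: order respected (1 at step 1, 2 at step 6, 3 at step 7, 4 at step 8); 9 moves as required.

b2 c2 b1 a1 a2 a3 a4 b3 b4 c3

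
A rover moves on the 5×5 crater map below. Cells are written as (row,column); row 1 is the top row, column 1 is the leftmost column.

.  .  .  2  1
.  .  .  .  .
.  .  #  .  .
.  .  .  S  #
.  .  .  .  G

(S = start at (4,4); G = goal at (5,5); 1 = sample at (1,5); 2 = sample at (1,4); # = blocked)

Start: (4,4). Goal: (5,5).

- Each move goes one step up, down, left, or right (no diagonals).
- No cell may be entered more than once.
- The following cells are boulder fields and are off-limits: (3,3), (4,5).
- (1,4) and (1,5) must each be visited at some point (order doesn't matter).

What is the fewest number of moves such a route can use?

14

Any route passes through (1,4) and (1,5) in some order between (4,4) and (5,5). Summing Manhattan distances along each leg and taking the cheapest ordering ((4,4) → (1,4) → (1,5) → (5,5)) gives a lower bound of 3 + 1 + 4 = 8 moves.
That bound ignores the blocked cells. Measuring each leg by the fewest moves that actually steer around them ((4,4)→(1,5): 4; (1,5)→(1,4): 1; (1,4)→(5,5): 5) raises the lower bound to 10.
The shortest route satisfying every rule uses 14 moves: (4,4) → (3,4) → (2,4) → (2,5) → (1,5) → (1,4) → (1,3) → (2,3) → (2,2) → (3,2) → (4,2) → (5,2) → (5,3) → (5,4) → (5,5).
The no-revisit rule (legs can't share cells) pushes the minimum above the 10-move bound; an exhaustive check rules out every length from 10 to 13 (on a 4-connected grid the length of any start-to-goal walk has the same parity as the Manhattan bound, so only lengths 10, 12, 14, … need checking), leaving 14 as the minimum.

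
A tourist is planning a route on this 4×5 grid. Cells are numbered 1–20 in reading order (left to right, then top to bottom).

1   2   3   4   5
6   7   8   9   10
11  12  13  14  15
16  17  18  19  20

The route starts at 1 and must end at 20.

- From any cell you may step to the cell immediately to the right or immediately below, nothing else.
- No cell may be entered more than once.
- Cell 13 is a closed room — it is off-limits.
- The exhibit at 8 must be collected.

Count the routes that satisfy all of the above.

A right/down-only route from 1 to 20 makes exactly 3 down-moves and 4 right-moves in some order.
With no other constraints that would be C(7,3) = 35 routes.
Split at 8 and multiply the segment counts (each segment already excludes blocked cells): 1→8: 3; 8→20: 3; product = 9.
That gives 9 routes.

9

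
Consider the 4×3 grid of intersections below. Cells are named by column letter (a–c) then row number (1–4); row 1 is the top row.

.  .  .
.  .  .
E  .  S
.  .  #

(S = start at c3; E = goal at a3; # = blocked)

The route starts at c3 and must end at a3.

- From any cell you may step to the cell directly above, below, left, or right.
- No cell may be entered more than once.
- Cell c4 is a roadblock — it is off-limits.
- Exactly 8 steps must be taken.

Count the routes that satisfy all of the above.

3

Need simple routes of exactly 8 moves from c3 to a3 (Manhattan distance 2, so 3 moves are spent on a detour and 3 undoing it).
Enumerating: c3 c2 c1 b1 b2 b3 b4 a4 a3 | c3 c2 c1 b1 a1 a2 b2 b3 a3 | c3 b3 b2 c2 c1 b1 a1 a2 a3.
That gives 3 routes.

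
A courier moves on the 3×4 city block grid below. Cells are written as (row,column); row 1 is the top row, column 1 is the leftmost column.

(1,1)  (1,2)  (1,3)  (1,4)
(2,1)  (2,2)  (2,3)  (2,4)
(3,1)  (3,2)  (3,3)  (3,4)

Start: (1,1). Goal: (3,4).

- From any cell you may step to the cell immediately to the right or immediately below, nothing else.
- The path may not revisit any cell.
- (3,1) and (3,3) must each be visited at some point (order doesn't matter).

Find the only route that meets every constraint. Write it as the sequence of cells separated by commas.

Moves only go right or down, so the column and row indices never decrease.
Route from (1,1): 2× down (reaching (3,1)), 3× right (reaching (3,4)) — 5 moves in all.
Check: all required cells visited.

(1,1), (2,1), (3,1), (3,2), (3,3), (3,4)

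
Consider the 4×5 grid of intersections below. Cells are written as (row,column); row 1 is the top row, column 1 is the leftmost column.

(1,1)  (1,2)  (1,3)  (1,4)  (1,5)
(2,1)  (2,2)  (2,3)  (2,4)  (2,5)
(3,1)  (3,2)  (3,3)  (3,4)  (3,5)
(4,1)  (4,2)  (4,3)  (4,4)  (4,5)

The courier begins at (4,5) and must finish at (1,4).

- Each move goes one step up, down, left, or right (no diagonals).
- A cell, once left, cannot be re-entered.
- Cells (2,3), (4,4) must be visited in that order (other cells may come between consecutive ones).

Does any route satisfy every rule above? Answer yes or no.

One route that works: (4,5) → (3,5) → (2,5) → (2,4) → (2,3) → (3,3) → (3,4) → (4,4) → (4,3) → (4,2) → (3,2) → (2,2) → (1,2) → (1,3) → (1,4).

yes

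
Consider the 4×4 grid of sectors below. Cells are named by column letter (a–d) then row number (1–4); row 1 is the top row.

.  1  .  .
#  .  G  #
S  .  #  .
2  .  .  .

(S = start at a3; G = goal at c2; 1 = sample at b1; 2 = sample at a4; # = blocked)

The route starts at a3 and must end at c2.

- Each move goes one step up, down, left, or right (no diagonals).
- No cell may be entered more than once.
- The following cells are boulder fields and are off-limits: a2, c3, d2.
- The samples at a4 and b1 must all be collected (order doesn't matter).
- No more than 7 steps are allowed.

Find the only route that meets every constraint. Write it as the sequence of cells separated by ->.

a3 -> a4 -> b4 -> b3 -> b2 -> b1 -> c1 -> c2

The 7-move cap with required stops at a4, b1 leaves no slack for detours.
Route from a3: down 1 to a4, right 1 to b4, up 3 to b1, right 1 to c1, down 1 to c2 — 7 moves in all.
Check: all required cells visited; 7 ≤ 7 moves.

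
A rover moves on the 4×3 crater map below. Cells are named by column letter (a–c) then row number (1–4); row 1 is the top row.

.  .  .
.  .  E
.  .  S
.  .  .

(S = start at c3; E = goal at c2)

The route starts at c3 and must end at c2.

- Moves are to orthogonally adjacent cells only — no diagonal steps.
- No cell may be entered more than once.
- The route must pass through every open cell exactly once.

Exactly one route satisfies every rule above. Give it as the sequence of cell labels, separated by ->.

Need to visit all 12 open cells exactly once, starting at c3 and ending at c2.
Cell a4 has only two open neighbours (a3 and b4), so the path must pass straight through it: one of those is the cell it's entered from and the other is where it exits.
Route from c3: down to c4, 2× left (reaching a4), up to a3, right to b3, up to b2, left to a2, up to a1, 2× right (reaching c1), down to c2 — 11 moves in all.
Check: all 12 open cells covered.

c3 -> c4 -> b4 -> a4 -> a3 -> b3 -> b2 -> a2 -> a1 -> b1 -> c1 -> c2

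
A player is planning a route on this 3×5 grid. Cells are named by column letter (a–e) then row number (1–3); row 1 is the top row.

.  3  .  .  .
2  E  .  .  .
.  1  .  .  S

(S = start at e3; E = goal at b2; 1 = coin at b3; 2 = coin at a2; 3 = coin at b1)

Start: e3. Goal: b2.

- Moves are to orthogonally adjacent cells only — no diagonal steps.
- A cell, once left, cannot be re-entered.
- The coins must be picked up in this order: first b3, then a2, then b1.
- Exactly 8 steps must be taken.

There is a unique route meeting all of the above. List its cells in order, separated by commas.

e3, d3, c3, b3, a3, a2, a1, b1, b2

The waypoints must appear in the order b3, a2, b1, with no cell reused.
Route from e3: 4× left (reaching a3), 2× up (reaching a1), right to b1, down to b2 — 8 moves in all.
Check: order respected (1 at step 3, 2 at step 5, 3 at step 7); 8 moves as required.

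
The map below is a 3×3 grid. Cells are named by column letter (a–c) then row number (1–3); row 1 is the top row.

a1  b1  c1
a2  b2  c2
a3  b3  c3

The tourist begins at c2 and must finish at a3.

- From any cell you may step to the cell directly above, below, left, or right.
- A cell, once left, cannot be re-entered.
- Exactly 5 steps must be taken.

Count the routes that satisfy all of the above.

Need simple routes of exactly 5 moves from c2 to a3 (Manhattan distance 3, so 1 moves are spent on a detour and 1 undoing it).
Enumerating: c2 c1 b1 b2 b3 a3 | c2 c1 b1 b2 a2 a3 | c2 c1 b1 a1 a2 a3 | c2 c3 b3 b2 a2 a3 | c2 b2 b1 a1 a2 a3.
That gives 5 routes.

5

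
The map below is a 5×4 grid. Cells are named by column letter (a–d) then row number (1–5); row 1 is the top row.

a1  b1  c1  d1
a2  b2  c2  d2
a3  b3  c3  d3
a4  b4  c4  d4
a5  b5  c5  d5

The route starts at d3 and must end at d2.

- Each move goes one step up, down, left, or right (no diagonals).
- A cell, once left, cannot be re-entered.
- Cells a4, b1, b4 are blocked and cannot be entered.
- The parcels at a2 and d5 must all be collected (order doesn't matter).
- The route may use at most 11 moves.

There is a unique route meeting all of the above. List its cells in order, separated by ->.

d3 -> d4 -> d5 -> c5 -> c4 -> c3 -> b3 -> a3 -> a2 -> b2 -> c2 -> d2

The budget equals the shortest possible length, so every move has to be on a shortest route through the required cells.
Route from d3: 2× down (reaching d5), left to c5, 2× up (reaching c3), 2× left (reaching a3), up to a2, 3× right (reaching d2) — 11 moves in all.
Check: all required cells visited; 11 ≤ 11 moves.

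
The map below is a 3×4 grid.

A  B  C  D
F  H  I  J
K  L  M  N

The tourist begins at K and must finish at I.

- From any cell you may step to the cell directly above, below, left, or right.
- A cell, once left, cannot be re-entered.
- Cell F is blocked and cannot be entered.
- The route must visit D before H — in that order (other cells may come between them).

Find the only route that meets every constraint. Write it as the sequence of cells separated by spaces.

The waypoints must appear in the order D, H, with no cell reused.
Route from K: 3× right (reaching N), 2× up (reaching D), 2× left (reaching B), down to H, right to I — 9 moves in all.
Check: order respected (D at step 5, H at step 8).

K L M N J D C B H I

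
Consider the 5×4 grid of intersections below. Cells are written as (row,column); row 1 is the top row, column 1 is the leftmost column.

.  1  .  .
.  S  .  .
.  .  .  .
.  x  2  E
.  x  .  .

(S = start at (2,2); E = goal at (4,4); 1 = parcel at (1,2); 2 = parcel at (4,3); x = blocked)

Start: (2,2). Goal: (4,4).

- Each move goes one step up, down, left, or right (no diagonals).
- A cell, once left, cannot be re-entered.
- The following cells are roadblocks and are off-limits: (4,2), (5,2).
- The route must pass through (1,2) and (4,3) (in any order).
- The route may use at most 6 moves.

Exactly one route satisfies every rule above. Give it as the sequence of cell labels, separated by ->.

Any route must reach (1,2) and (4,3) and still end at (4,4) within 6 moves, so the order of the required stops is forced.
Route from (2,2): up 1 to (1,2), right 1 to (1,3), down 3 to (4,3), right 1 to (4,4) — 6 moves in all.
Check: all required cells visited; 6 ≤ 6 moves.

(2,2) -> (1,2) -> (1,3) -> (2,3) -> (3,3) -> (4,3) -> (4,4)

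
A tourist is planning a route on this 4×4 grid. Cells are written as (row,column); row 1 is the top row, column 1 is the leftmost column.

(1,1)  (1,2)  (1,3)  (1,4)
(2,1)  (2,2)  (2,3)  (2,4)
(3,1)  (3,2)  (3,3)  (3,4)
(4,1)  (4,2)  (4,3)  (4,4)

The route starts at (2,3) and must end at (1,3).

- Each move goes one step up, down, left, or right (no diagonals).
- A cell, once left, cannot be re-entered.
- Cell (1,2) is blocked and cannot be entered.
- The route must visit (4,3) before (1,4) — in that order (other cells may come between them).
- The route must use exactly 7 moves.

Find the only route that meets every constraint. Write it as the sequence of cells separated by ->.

(2,3) -> (3,3) -> (4,3) -> (4,4) -> (3,4) -> (2,4) -> (1,4) -> (1,3)

The waypoints must appear in the order (4,3), (1,4), with no cell reused.
Route from (2,3): down 2 to (4,3), right 1 to (4,4), up 3 to (1,4), left 1 to (1,3) — 7 moves in all.
Check: order respected ((4,3) at step 2, (1,4) at step 6); 7 moves as required.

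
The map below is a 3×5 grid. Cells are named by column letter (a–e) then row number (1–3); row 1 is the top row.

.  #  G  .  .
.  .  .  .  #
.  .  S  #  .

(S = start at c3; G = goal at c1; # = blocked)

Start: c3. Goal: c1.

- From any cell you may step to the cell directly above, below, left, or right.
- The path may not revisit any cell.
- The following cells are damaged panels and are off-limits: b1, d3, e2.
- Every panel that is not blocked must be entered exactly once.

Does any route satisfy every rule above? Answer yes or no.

Cell a1 has only one open neighbour but is neither the start nor the goal, so a Hamiltonian route would have to both enter and leave it through the same neighbour — impossible without revisiting.

no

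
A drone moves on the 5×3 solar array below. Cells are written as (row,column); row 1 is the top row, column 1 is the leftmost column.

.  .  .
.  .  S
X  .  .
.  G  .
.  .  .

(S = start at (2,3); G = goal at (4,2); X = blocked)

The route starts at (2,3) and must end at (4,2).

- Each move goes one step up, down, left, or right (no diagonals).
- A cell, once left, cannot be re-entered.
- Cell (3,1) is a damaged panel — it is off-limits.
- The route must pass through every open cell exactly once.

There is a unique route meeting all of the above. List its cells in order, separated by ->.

(2,3) -> (1,3) -> (1,2) -> (1,1) -> (2,1) -> (2,2) -> (3,2) -> (3,3) -> (4,3) -> (5,3) -> (5,2) -> (5,1) -> (4,1) -> (4,2)

Need to visit all 14 open cells exactly once, starting at (2,3) and ending at (4,2).
Cell (4,1) has only two open neighbours ((5,1) and (4,2)), so the path must pass straight through it: one of those is the cell it's entered from and the other is where it exits.
Route from (2,3): up to (1,3), 2× left (reaching (1,1)), down to (2,1), right to (2,2), down to (3,2), right to (3,3), 2× down (reaching (5,3)), 2× left (reaching (5,1)), up to (4,1), right to (4,2) — 13 moves in all.
Check: all 14 open cells covered.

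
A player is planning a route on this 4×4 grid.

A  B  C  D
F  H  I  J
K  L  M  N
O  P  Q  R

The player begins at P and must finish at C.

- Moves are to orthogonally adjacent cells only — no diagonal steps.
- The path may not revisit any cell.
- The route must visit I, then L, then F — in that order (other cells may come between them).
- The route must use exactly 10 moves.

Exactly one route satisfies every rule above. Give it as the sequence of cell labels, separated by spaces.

The waypoints must appear in the order I, L, F, with no cell reused.
Route from P: right to Q, 2× up (reaching I), left to H, down to L, left to K, 2× up (reaching A), 2× right (reaching C) — 10 moves in all.
Check: order respected (I at step 3, L at step 5, F at step 7); 10 moves as required.

P Q M I H L K F A B C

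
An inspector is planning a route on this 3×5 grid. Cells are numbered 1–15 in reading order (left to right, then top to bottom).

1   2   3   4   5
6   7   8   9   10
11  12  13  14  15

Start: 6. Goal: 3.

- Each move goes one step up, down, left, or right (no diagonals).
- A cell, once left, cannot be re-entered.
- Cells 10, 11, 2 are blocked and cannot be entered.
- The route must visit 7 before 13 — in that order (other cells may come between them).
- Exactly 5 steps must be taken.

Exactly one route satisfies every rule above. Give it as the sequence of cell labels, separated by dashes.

The waypoints must appear in the order 7, 13, with no cell reused.
Route from 6: right 1 to 7, down 1 to 12, right 1 to 13, up 2 to 3 — 5 moves in all.
Check: order respected (7 at step 1, 13 at step 3); 5 moves as required.

6 - 7 - 12 - 13 - 8 - 3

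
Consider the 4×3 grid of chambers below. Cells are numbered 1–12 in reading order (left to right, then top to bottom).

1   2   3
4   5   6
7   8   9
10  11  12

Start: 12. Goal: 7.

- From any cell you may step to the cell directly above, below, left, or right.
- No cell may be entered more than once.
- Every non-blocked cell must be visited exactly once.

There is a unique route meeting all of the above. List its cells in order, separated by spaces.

12 9 6 3 2 1 4 5 8 11 10 7

Need to visit all 12 open cells exactly once, starting at 12 and ending at 7.
Cell 3 has only two open neighbours (6 and 2), so the path must pass straight through it: one of those is the cell it's entered from and the other is where it exits.
Route from 12: up 3 to 3, left 2 to 1, down 1 to 4, right 1 to 5, down 2 to 11, left 1 to 10, up 1 to 7 — 11 moves in all.
Check: all 12 open cells covered.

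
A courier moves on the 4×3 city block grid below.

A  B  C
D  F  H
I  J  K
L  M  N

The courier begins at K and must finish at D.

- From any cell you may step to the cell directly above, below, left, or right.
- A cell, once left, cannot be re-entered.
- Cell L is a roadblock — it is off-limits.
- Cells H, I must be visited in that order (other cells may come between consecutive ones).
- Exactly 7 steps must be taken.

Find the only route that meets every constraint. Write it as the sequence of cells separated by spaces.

The waypoints must appear in the order H, I, with no cell reused.
Route from K: up 2 to C, left 1 to B, down 2 to J, left 1 to I, up 1 to D — 7 moves in all.
Check: order respected (H at step 1, I at step 6); 7 moves as required.

K H C B F J I D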